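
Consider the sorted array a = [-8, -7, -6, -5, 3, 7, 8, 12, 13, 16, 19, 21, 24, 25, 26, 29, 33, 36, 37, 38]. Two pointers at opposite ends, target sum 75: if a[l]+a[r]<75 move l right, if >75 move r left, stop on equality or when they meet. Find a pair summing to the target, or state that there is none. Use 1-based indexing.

l=1 r=20: -8+38=30 <75, l++
l=2 r=20: -7+38=31 <75, l++
l=3 r=20: -6+38=32 <75, l++
l=4 r=20: -5+38=33 <75, l++
l=5 r=20: 3+38=41 <75, l++
l=6 r=20: 7+38=45 <75, l++
l=7 r=20: 8+38=46 <75, l++
l=8 r=20: 12+38=50 <75, l++
l=9 r=20: 13+38=51 <75, l++
l=10 r=20: 16+38=54 <75, l++
l=11 r=20: 19+38=57 <75, l++
l=12 r=20: 21+38=59 <75, l++
l=13 r=20: 24+38=62 <75, l++
l=14 r=20: 25+38=63 <75, l++
l=15 r=20: 26+38=64 <75, l++
l=16 r=20: 29+38=67 <75, l++
l=17 r=20: 33+38=71 <75, l++
l=18 r=20: 36+38=74 <75, l++
l=19 r=20: 37+38=75, found

(37, 38)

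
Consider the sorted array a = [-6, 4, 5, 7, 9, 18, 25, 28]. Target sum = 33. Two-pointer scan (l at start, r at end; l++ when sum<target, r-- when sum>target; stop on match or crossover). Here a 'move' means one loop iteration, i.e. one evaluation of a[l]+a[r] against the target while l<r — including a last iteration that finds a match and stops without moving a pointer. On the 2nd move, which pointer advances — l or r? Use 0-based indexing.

l

l=0 r=7: -6+28=22 <33, l++
l=1 r=7: 4+28=32 <33, l++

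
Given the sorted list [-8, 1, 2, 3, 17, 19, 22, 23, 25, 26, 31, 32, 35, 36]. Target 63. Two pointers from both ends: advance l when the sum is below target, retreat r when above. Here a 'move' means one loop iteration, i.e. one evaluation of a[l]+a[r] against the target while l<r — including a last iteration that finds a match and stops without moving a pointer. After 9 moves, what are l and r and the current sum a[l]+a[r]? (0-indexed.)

l=9, r=13, sum=62

[0,13] -8+36=28 <63 → l++
[1,13] 1+36=37 <63 → l++
[2,13] 2+36=38 <63 → l++
[3,13] 3+36=39 <63 → l++
[4,13] 17+36=53 <63 → l++
[5,13] 19+36=55 <63 → l++
[6,13] 22+36=58 <63 → l++
[7,13] 23+36=59 <63 → l++
[8,13] 25+36=61 <63 → l++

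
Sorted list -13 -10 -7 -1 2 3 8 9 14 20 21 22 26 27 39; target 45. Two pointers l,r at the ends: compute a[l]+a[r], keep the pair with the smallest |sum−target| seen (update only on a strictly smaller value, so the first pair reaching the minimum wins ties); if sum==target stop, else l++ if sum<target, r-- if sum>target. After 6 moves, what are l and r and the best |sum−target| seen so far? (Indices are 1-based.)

l=7, r=15, best |Δ|=3

[1,15] -13+39=26 d=19 * → l++
[2,15] -10+39=29 d=16 * → l++
[3,15] -7+39=32 d=13 * → l++
[4,15] -1+39=38 d=7 * → l++
[5,15] 2+39=41 d=4 * → l++
[6,15] 3+39=42 d=3 * → l++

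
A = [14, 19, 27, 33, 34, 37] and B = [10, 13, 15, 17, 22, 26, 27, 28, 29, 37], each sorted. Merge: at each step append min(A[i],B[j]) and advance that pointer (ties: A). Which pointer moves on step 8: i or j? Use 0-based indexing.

[i=0,j=0] A[i]=14>B[j]=10 take 10 → j++
[i=0,j=1] A[i]=14>B[j]=13 take 13 → j++
[i=0,j=2] A[i]=14<=B[j]=15 take 14 → i++
[i=1,j=2] A[i]=19>B[j]=15 take 15 → j++
[i=1,j=3] A[i]=19>B[j]=17 take 17 → j++
[i=1,j=4] A[i]=19<=B[j]=22 take 19 → i++
[i=2,j=4] A[i]=27>B[j]=22 take 22 → j++
[i=2,j=5] A[i]=27>B[j]=26 take 26 → j++

j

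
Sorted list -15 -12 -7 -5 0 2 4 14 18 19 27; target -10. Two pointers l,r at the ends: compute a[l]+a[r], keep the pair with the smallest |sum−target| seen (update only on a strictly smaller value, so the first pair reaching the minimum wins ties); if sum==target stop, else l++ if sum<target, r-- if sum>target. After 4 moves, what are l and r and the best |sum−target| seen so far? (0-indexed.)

l=0 r=10: -15+27=12 d=22 *, r--
l=0 r=9: -15+19=4 d=14 *, r--
l=0 r=8: -15+18=3 d=13 *, r--
l=0 r=7: -15+14=-1 d=9 *, r--

l=0, r=6, best |Δ|=9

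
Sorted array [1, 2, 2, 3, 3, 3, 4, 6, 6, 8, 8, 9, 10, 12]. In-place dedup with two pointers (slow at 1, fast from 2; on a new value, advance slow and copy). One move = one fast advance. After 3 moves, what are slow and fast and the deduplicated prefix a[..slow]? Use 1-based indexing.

(s=1,f=2) a[fast]=2≠a[slow]=1 write a[2]=2 → slow++,fast++
(s=2,f=3) a[fast]=2=a[slow] dup → fast++
(s=2,f=4) a[fast]=3≠a[slow]=2 write a[3]=3 → slow++,fast++

slow=3, fast=5, prefix=[1, 2, 3]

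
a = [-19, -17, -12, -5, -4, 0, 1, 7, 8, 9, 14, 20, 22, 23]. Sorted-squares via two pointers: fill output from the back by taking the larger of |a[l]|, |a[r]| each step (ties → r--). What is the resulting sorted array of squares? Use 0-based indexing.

[0,13] |-19|<=|23| out[13]=529 → r--
[0,12] |-19|<=|22| out[12]=484 → r--
[0,11] |-19|<=|20| out[11]=400 → r--
[0,10] |-19|>|14| out[10]=361 → l++
[1,10] |-17|>|14| out[9]=289 → l++
[2,10] |-12|<=|14| out[8]=196 → r--
[2,9] |-12|>|9| out[7]=144 → l++
[3,9] |-5|<=|9| out[6]=81 → r--
[3,8] |-5|<=|8| out[5]=64 → r--
[3,7] |-5|<=|7| out[4]=49 → r--
[3,6] |-5|>|1| out[3]=25 → l++
[4,6] |-4|>|1| out[2]=16 → l++
[5,6] |0|<=|1| out[1]=1 → r--
[5,5] |0|<=|0| out[0]=0 → r--

[0, 1, 16, 25, 49, 64, 81, 144, 196, 289, 361, 400, 484, 529]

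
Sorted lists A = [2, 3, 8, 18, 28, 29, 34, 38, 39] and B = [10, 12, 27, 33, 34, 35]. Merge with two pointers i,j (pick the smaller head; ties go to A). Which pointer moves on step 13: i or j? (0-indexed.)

j

[i=0,j=0] A[i]=2<=B[j]=10 take 2 → i++
[i=1,j=0] A[i]=3<=B[j]=10 take 3 → i++
[i=2,j=0] A[i]=8<=B[j]=10 take 8 → i++
[i=3,j=0] A[i]=18>B[j]=10 take 10 → j++
[i=3,j=1] A[i]=18>B[j]=12 take 12 → j++
[i=3,j=2] A[i]=18<=B[j]=27 take 18 → i++
[i=4,j=2] A[i]=28>B[j]=27 take 27 → j++
[i=4,j=3] A[i]=28<=B[j]=33 take 28 → i++
[i=5,j=3] A[i]=29<=B[j]=33 take 29 → i++
[i=6,j=3] A[i]=34>B[j]=33 take 33 → j++
[i=6,j=4] A[i]=34<=B[j]=34 take 34 → i++
[i=7,j=4] A[i]=38>B[j]=34 take 34 → j++
[i=7,j=5] A[i]=38>B[j]=35 take 35 → j++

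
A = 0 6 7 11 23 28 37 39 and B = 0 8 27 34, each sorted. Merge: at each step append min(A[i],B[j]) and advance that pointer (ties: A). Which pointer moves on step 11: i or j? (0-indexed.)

[i=0,j=0] A[i]=0<=B[j]=0 take 0 → i++
[i=1,j=0] A[i]=6>B[j]=0 take 0 → j++
[i=1,j=1] A[i]=6<=B[j]=8 take 6 → i++
[i=2,j=1] A[i]=7<=B[j]=8 take 7 → i++
[i=3,j=1] A[i]=11>B[j]=8 take 8 → j++
[i=3,j=2] A[i]=11<=B[j]=27 take 11 → i++
[i=4,j=2] A[i]=23<=B[j]=27 take 23 → i++
[i=5,j=2] A[i]=28>B[j]=27 take 27 → j++
[i=5,j=3] A[i]=28<=B[j]=34 take 28 → i++
[i=6,j=3] A[i]=37>B[j]=34 take 34 → j++
[i=6,j=4] B done, take A[i]=37 → i++

i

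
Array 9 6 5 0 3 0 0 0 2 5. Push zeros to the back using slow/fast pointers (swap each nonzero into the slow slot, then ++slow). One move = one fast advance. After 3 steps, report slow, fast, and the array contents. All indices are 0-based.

slow=3, fast=3, a=[9, 6, 5, 0, 3, 0, 0, 0, 2, 5]

(s=0,f=0) a[fast]=9≠0 swap→a[0]=9 → slow++,fast++
(s=1,f=1) a[fast]=6≠0 swap→a[1]=6 → slow++,fast++
(s=2,f=2) a[fast]=5≠0 swap→a[2]=5 → slow++,fast++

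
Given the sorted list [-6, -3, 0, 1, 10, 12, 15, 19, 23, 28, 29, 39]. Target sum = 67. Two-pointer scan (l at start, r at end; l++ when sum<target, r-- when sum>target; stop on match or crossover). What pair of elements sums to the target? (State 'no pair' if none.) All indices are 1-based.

(28, 39)

l=1 r=12: -6+39=33 <67, l++
l=2 r=12: -3+39=36 <67, l++
l=3 r=12: 0+39=39 <67, l++
l=4 r=12: 1+39=40 <67, l++
l=5 r=12: 10+39=49 <67, l++
l=6 r=12: 12+39=51 <67, l++
l=7 r=12: 15+39=54 <67, l++
l=8 r=12: 19+39=58 <67, l++
l=9 r=12: 23+39=62 <67, l++
l=10 r=12: 28+39=67, found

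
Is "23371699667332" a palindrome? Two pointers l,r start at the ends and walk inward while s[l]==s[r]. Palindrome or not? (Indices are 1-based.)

not a palindrome (mismatch at 5,10)

l=1 r=14: '2'=='2', l++,r--
l=2 r=13: '3'=='3', l++,r--
l=3 r=12: '3'=='3', l++,r--
l=4 r=11: '7'=='7', l++,r--
l=5 r=10: '1'!='6', stop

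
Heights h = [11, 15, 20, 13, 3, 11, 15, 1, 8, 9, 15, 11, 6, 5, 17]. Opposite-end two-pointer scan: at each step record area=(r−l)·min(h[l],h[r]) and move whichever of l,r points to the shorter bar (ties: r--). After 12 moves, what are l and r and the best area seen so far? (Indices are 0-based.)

l=0 r=14: min(11,17)*14=154 best=154 *, l++
l=1 r=14: min(15,17)*13=195 best=195 *, l++
l=2 r=14: min(20,17)*12=204 best=204 *, r--
l=2 r=13: min(20,5)*11=55 best=204, r--
l=2 r=12: min(20,6)*10=60 best=204, r--
l=2 r=11: min(20,11)*9=99 best=204, r--
l=2 r=10: min(20,15)*8=120 best=204, r--
l=2 r=9: min(20,9)*7=63 best=204, r--
l=2 r=8: min(20,8)*6=48 best=204, r--
l=2 r=7: min(20,1)*5=5 best=204, r--
l=2 r=6: min(20,15)*4=60 best=204, r--
l=2 r=5: min(20,11)*3=33 best=204, r--

l=2, r=4, best area=204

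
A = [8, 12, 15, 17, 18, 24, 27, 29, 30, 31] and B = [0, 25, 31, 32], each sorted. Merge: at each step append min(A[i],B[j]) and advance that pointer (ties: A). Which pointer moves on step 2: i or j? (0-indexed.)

i

i=0 j=0: A[i]=8>B[j]=0 take 0, j++
i=0 j=1: A[i]=8<=B[j]=25 take 8, i++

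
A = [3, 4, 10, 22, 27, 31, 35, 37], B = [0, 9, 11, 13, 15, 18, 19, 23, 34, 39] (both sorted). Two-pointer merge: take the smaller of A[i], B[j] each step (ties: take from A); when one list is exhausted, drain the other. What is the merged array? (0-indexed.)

[0, 3, 4, 9, 10, 11, 13, 15, 18, 19, 22, 23, 27, 31, 34, 35, 37, 39]

i=0 j=0: A[i]=3>B[j]=0 take 0, j++
i=0 j=1: A[i]=3<=B[j]=9 take 3, i++
i=1 j=1: A[i]=4<=B[j]=9 take 4, i++
i=2 j=1: A[i]=10>B[j]=9 take 9, j++
i=2 j=2: A[i]=10<=B[j]=11 take 10, i++
i=3 j=2: A[i]=22>B[j]=11 take 11, j++
i=3 j=3: A[i]=22>B[j]=13 take 13, j++
i=3 j=4: A[i]=22>B[j]=15 take 15, j++
i=3 j=5: A[i]=22>B[j]=18 take 18, j++
i=3 j=6: A[i]=22>B[j]=19 take 19, j++
i=3 j=7: A[i]=22<=B[j]=23 take 22, i++
i=4 j=7: A[i]=27>B[j]=23 take 23, j++
i=4 j=8: A[i]=27<=B[j]=34 take 27, i++
i=5 j=8: A[i]=31<=B[j]=34 take 31, i++
i=6 j=8: A[i]=35>B[j]=34 take 34, j++
i=6 j=9: A[i]=35<=B[j]=39 take 35, i++
i=7 j=9: A[i]=37<=B[j]=39 take 37, i++
i=8 j=9: A done, take B[j]=39, j++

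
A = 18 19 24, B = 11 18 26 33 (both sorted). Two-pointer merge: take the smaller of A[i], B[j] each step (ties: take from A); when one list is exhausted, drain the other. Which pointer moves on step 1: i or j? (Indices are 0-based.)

i=0 j=0: A[i]=18>B[j]=11 take 11, j++

j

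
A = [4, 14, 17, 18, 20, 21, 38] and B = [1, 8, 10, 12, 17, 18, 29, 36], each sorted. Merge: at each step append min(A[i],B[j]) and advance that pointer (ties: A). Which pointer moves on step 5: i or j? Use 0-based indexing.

j

i=0 j=0: A[i]=4>B[j]=1 take 1, j++
i=0 j=1: A[i]=4<=B[j]=8 take 4, i++
i=1 j=1: A[i]=14>B[j]=8 take 8, j++
i=1 j=2: A[i]=14>B[j]=10 take 10, j++
i=1 j=3: A[i]=14>B[j]=12 take 12, j++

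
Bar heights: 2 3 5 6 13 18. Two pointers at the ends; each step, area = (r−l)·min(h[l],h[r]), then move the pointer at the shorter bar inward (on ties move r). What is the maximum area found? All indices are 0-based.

max area = 15

[0,5] min(2,18)*5=10 best=10 * → l++
[1,5] min(3,18)*4=12 best=12 * → l++
[2,5] min(5,18)*3=15 best=15 * → l++
[3,5] min(6,18)*2=12 best=15 → l++
[4,5] min(13,18)*1=13 best=15 → l++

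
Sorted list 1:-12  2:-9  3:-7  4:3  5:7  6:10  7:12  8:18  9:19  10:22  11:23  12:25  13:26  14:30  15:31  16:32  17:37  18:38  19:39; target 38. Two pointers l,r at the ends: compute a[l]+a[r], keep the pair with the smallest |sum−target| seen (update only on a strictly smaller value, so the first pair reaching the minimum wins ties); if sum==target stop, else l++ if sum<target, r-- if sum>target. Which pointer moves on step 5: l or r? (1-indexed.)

r

l=1 r=19: -12+39=27 d=11 *, l++
l=2 r=19: -9+39=30 d=8 *, l++
l=3 r=19: -7+39=32 d=6 *, l++
l=4 r=19: 3+39=42 d=4 *, r--
l=4 r=18: 3+38=41 d=3 *, r--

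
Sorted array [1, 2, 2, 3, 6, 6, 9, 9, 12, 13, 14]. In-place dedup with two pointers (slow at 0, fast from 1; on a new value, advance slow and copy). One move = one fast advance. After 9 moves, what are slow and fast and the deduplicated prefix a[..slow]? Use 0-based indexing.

slow=0 fast=1: a[fast]=2≠a[slow]=1 write a[1]=2, slow++,fast++
slow=1 fast=2: a[fast]=2=a[slow] dup, fast++
slow=1 fast=3: a[fast]=3≠a[slow]=2 write a[2]=3, slow++,fast++
slow=2 fast=4: a[fast]=6≠a[slow]=3 write a[3]=6, slow++,fast++
slow=3 fast=5: a[fast]=6=a[slow] dup, fast++
slow=3 fast=6: a[fast]=9≠a[slow]=6 write a[4]=9, slow++,fast++
slow=4 fast=7: a[fast]=9=a[slow] dup, fast++
slow=4 fast=8: a[fast]=12≠a[slow]=9 write a[5]=12, slow++,fast++
slow=5 fast=9: a[fast]=13≠a[slow]=12 write a[6]=13, slow++,fast++

slow=6, fast=10, prefix=[1, 2, 3, 6, 9, 12, 13]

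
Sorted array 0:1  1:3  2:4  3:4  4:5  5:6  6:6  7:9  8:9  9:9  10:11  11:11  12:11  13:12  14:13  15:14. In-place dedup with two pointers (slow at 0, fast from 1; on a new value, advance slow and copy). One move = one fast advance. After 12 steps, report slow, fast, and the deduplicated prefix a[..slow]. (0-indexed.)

slow=6, fast=13, prefix=[1, 3, 4, 5, 6, 9, 11]

(s=0,f=1) a[fast]=3≠a[slow]=1 write a[1]=3 → slow++,fast++
(s=1,f=2) a[fast]=4≠a[slow]=3 write a[2]=4 → slow++,fast++
(s=2,f=3) a[fast]=4=a[slow] dup → fast++
(s=2,f=4) a[fast]=5≠a[slow]=4 write a[3]=5 → slow++,fast++
(s=3,f=5) a[fast]=6≠a[slow]=5 write a[4]=6 → slow++,fast++
(s=4,f=6) a[fast]=6=a[slow] dup → fast++
(s=4,f=7) a[fast]=9≠a[slow]=6 write a[5]=9 → slow++,fast++
(s=5,f=8) a[fast]=9=a[slow] dup → fast++
(s=5,f=9) a[fast]=9=a[slow] dup → fast++
(s=5,f=10) a[fast]=11≠a[slow]=9 write a[6]=11 → slow++,fast++
(s=6,f=11) a[fast]=11=a[slow] dup → fast++
(s=6,f=12) a[fast]=11=a[slow] dup → fast++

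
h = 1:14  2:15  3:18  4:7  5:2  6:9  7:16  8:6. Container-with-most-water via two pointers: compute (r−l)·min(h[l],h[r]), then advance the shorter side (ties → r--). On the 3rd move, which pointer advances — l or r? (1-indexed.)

l

[1,8] min(14,6)*7=42 best=42 * → r--
[1,7] min(14,16)*6=84 best=84 * → l++
[2,7] min(15,16)*5=75 best=84 → l++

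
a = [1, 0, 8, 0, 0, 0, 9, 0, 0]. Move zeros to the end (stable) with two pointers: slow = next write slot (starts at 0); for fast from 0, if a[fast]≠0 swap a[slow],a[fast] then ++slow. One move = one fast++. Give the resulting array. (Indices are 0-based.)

[1, 8, 9, 0, 0, 0, 0, 0, 0]

(s=0,f=0) a[fast]=1≠0 swap→a[0]=1 → slow++,fast++
(s=1,f=1) a[fast]=0 → fast++
(s=1,f=2) a[fast]=8≠0 swap→a[1]=8 → slow++,fast++
(s=2,f=3) a[fast]=0 → fast++
(s=2,f=4) a[fast]=0 → fast++
(s=2,f=5) a[fast]=0 → fast++
(s=2,f=6) a[fast]=9≠0 swap→a[2]=9 → slow++,fast++
(s=3,f=7) a[fast]=0 → fast++
(s=3,f=8) a[fast]=0 → fast++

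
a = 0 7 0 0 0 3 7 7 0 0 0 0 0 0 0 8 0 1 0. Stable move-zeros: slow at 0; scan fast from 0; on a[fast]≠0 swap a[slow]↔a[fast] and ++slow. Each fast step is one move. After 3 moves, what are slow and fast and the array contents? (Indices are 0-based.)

(s=0,f=0) a[fast]=0 → fast++
(s=0,f=1) a[fast]=7≠0 swap→a[0]=7 → slow++,fast++
(s=1,f=2) a[fast]=0 → fast++

slow=1, fast=3, a=[7, 0, 0, 0, 0, 3, 7, 7, 0, 0, 0, 0, 0, 0, 0, 8, 0, 1, 0]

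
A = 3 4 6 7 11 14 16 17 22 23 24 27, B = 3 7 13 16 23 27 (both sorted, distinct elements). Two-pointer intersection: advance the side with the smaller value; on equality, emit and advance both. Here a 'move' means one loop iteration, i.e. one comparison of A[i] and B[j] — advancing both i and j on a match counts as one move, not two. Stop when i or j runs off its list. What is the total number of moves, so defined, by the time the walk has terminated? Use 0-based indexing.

13 moves

i=0 j=0: 3==3 emit, i++,j++
i=1 j=1: 4<7, i++
i=2 j=1: 6<7, i++
i=3 j=1: 7==7 emit, i++,j++
i=4 j=2: 11<13, i++
i=5 j=2: 14>13, j++
i=5 j=3: 14<16, i++
i=6 j=3: 16==16 emit, i++,j++
i=7 j=4: 17<23, i++
i=8 j=4: 22<23, i++
i=9 j=4: 23==23 emit, i++,j++
i=10 j=5: 24<27, i++
i=11 j=5: 27==27 emit, i++,j++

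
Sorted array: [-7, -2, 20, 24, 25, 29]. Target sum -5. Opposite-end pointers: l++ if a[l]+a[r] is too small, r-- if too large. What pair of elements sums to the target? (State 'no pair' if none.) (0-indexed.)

[0,5] -7+29=22 >-5 → r--
[0,4] -7+25=18 >-5 → r--
[0,3] -7+24=17 >-5 → r--
[0,2] -7+20=13 >-5 → r--
[0,1] -7+-2=-9 <-5 → l++

no pair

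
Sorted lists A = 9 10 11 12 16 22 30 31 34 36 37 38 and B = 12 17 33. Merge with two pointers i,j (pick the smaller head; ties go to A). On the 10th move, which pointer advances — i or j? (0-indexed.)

i=0 j=0: A[i]=9<=B[j]=12 take 9, i++
i=1 j=0: A[i]=10<=B[j]=12 take 10, i++
i=2 j=0: A[i]=11<=B[j]=12 take 11, i++
i=3 j=0: A[i]=12<=B[j]=12 take 12, i++
i=4 j=0: A[i]=16>B[j]=12 take 12, j++
i=4 j=1: A[i]=16<=B[j]=17 take 16, i++
i=5 j=1: A[i]=22>B[j]=17 take 17, j++
i=5 j=2: A[i]=22<=B[j]=33 take 22, i++
i=6 j=2: A[i]=30<=B[j]=33 take 30, i++
i=7 j=2: A[i]=31<=B[j]=33 take 31, i++

i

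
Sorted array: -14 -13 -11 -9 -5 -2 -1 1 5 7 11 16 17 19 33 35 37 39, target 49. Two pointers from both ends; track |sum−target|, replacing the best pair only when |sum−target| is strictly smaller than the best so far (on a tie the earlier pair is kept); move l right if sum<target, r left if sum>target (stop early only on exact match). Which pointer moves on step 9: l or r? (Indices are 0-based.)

l

l=0 r=17: -14+39=25 d=24 *, l++
l=1 r=17: -13+39=26 d=23 *, l++
l=2 r=17: -11+39=28 d=21 *, l++
l=3 r=17: -9+39=30 d=19 *, l++
l=4 r=17: -5+39=34 d=15 *, l++
l=5 r=17: -2+39=37 d=12 *, l++
l=6 r=17: -1+39=38 d=11 *, l++
l=7 r=17: 1+39=40 d=9 *, l++
l=8 r=17: 5+39=44 d=5 *, l++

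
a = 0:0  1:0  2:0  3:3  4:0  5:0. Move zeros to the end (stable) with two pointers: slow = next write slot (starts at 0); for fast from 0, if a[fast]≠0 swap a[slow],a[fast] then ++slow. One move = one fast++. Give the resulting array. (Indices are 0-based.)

[3, 0, 0, 0, 0, 0]

(s=0,f=0) a[fast]=0 → fast++
(s=0,f=1) a[fast]=0 → fast++
(s=0,f=2) a[fast]=0 → fast++
(s=0,f=3) a[fast]=3≠0 swap→a[0]=3 → slow++,fast++
(s=1,f=4) a[fast]=0 → fast++
(s=1,f=5) a[fast]=0 → fast++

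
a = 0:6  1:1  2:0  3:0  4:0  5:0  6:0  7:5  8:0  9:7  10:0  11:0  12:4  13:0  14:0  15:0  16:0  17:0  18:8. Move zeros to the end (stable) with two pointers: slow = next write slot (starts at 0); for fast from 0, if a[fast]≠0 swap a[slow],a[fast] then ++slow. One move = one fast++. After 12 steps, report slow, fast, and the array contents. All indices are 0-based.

slow=4, fast=12, a=[6, 1, 5, 7, 0, 0, 0, 0, 0, 0, 0, 0, 4, 0, 0, 0, 0, 0, 8]

slow=0 fast=0: a[fast]=6≠0 swap→a[0]=6, slow++,fast++
slow=1 fast=1: a[fast]=1≠0 swap→a[1]=1, slow++,fast++
slow=2 fast=2: a[fast]=0, fast++
slow=2 fast=3: a[fast]=0, fast++
slow=2 fast=4: a[fast]=0, fast++
slow=2 fast=5: a[fast]=0, fast++
slow=2 fast=6: a[fast]=0, fast++
slow=2 fast=7: a[fast]=5≠0 swap→a[2]=5, slow++,fast++
slow=3 fast=8: a[fast]=0, fast++
slow=3 fast=9: a[fast]=7≠0 swap→a[3]=7, slow++,fast++
slow=4 fast=10: a[fast]=0, fast++
slow=4 fast=11: a[fast]=0, fast++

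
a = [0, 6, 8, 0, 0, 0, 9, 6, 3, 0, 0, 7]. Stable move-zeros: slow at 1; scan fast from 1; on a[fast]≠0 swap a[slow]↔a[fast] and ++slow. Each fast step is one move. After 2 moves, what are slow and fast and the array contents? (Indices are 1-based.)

slow=1 fast=1: a[fast]=0, fast++
slow=1 fast=2: a[fast]=6≠0 swap→a[1]=6, slow++,fast++

slow=2, fast=3, a=[6, 0, 8, 0, 0, 0, 9, 6, 3, 0, 0, 7]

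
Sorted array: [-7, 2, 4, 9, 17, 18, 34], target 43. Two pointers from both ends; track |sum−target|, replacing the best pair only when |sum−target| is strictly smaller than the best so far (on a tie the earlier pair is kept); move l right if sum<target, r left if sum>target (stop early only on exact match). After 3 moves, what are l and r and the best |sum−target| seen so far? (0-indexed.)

l=3, r=6, best |Δ|=5

l=0 r=6: -7+34=27 d=16 *, l++
l=1 r=6: 2+34=36 d=7 *, l++
l=2 r=6: 4+34=38 d=5 *, l++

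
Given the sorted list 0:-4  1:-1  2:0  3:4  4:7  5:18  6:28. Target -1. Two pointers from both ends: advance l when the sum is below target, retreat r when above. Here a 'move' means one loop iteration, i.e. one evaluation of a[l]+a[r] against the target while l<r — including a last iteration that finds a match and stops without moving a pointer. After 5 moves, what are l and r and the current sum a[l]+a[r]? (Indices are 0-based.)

l=1, r=2, sum=-1

l=0 r=6: -4+28=24 >-1, r--
l=0 r=5: -4+18=14 >-1, r--
l=0 r=4: -4+7=3 >-1, r--
l=0 r=3: -4+4=0 >-1, r--
l=0 r=2: -4+0=-4 <-1, l++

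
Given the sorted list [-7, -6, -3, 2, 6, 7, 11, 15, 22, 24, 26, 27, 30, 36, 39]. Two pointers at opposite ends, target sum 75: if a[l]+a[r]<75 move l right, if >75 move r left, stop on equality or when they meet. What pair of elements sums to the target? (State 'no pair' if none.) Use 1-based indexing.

(36, 39)

[1,15] -7+39=32 <75 → l++
[2,15] -6+39=33 <75 → l++
[3,15] -3+39=36 <75 → l++
[4,15] 2+39=41 <75 → l++
[5,15] 6+39=45 <75 → l++
[6,15] 7+39=46 <75 → l++
[7,15] 11+39=50 <75 → l++
[8,15] 15+39=54 <75 → l++
[9,15] 22+39=61 <75 → l++
[10,15] 24+39=63 <75 → l++
[11,15] 26+39=65 <75 → l++
[12,15] 27+39=66 <75 → l++
[13,15] 30+39=69 <75 → l++
[14,15] 36+39=75 → found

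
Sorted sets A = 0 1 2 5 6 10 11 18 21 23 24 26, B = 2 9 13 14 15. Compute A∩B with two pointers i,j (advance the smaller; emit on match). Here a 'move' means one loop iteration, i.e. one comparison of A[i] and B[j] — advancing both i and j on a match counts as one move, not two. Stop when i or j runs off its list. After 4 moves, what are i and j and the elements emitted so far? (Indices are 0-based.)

i=4, j=1, emitted=[2]

[i=0,j=0] 0<2 → i++
[i=1,j=0] 1<2 → i++
[i=2,j=0] 2==2 emit → i++,j++
[i=3,j=1] 5<9 → i++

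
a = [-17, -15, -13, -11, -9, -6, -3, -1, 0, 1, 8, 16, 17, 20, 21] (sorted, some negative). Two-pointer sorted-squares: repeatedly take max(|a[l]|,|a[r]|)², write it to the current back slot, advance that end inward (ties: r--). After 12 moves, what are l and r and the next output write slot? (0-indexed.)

[0,14] |-17|<=|21| out[14]=441 → r--
[0,13] |-17|<=|20| out[13]=400 → r--
[0,12] |-17|<=|17| out[12]=289 → r--
[0,11] |-17|>|16| out[11]=289 → l++
[1,11] |-15|<=|16| out[10]=256 → r--
[1,10] |-15|>|8| out[9]=225 → l++
[2,10] |-13|>|8| out[8]=169 → l++
[3,10] |-11|>|8| out[7]=121 → l++
[4,10] |-9|>|8| out[6]=81 → l++
[5,10] |-6|<=|8| out[5]=64 → r--
[5,9] |-6|>|1| out[4]=36 → l++
[6,9] |-3|>|1| out[3]=9 → l++

l=7, r=9, next write slot=2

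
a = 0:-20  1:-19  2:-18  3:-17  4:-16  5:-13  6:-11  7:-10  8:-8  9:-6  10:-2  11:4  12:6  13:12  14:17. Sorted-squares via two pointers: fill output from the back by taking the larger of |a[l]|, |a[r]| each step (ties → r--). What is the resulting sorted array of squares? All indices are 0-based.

l=0 r=14: |-20|>|17| out[14]=400, l++
l=1 r=14: |-19|>|17| out[13]=361, l++
l=2 r=14: |-18|>|17| out[12]=324, l++
l=3 r=14: |-17|<=|17| out[11]=289, r--
l=3 r=13: |-17|>|12| out[10]=289, l++
l=4 r=13: |-16|>|12| out[9]=256, l++
l=5 r=13: |-13|>|12| out[8]=169, l++
l=6 r=13: |-11|<=|12| out[7]=144, r--
l=6 r=12: |-11|>|6| out[6]=121, l++
l=7 r=12: |-10|>|6| out[5]=100, l++
l=8 r=12: |-8|>|6| out[4]=64, l++
l=9 r=12: |-6|<=|6| out[3]=36, r--
l=9 r=11: |-6|>|4| out[2]=36, l++
l=10 r=11: |-2|<=|4| out[1]=16, r--
l=10 r=10: |-2|<=|-2| out[0]=4, r--

[4, 16, 36, 36, 64, 100, 121, 144, 169, 256, 289, 289, 324, 361, 400]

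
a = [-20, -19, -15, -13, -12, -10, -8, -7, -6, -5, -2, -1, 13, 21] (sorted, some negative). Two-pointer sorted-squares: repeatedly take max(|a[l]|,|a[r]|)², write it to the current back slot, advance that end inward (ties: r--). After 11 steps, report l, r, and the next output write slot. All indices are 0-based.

l=0 r=13: |-20|<=|21| out[13]=441, r--
l=0 r=12: |-20|>|13| out[12]=400, l++
l=1 r=12: |-19|>|13| out[11]=361, l++
l=2 r=12: |-15|>|13| out[10]=225, l++
l=3 r=12: |-13|<=|13| out[9]=169, r--
l=3 r=11: |-13|>|-1| out[8]=169, l++
l=4 r=11: |-12|>|-1| out[7]=144, l++
l=5 r=11: |-10|>|-1| out[6]=100, l++
l=6 r=11: |-8|>|-1| out[5]=64, l++
l=7 r=11: |-7|>|-1| out[4]=49, l++
l=8 r=11: |-6|>|-1| out[3]=36, l++

l=9, r=11, next write slot=2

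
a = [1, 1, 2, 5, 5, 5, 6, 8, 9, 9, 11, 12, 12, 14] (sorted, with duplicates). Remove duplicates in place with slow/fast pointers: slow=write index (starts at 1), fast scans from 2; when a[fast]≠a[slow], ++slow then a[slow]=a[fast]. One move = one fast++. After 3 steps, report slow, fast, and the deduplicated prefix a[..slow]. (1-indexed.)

slow=1 fast=2: a[fast]=1=a[slow] dup, fast++
slow=1 fast=3: a[fast]=2≠a[slow]=1 write a[2]=2, slow++,fast++
slow=2 fast=4: a[fast]=5≠a[slow]=2 write a[3]=5, slow++,fast++

slow=3, fast=5, prefix=[1, 2, 5]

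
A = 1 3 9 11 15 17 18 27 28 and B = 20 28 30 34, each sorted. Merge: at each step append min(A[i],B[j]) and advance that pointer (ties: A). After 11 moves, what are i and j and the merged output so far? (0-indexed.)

[i=0,j=0] A[i]=1<=B[j]=20 take 1 → i++
[i=1,j=0] A[i]=3<=B[j]=20 take 3 → i++
[i=2,j=0] A[i]=9<=B[j]=20 take 9 → i++
[i=3,j=0] A[i]=11<=B[j]=20 take 11 → i++
[i=4,j=0] A[i]=15<=B[j]=20 take 15 → i++
[i=5,j=0] A[i]=17<=B[j]=20 take 17 → i++
[i=6,j=0] A[i]=18<=B[j]=20 take 18 → i++
[i=7,j=0] A[i]=27>B[j]=20 take 20 → j++
[i=7,j=1] A[i]=27<=B[j]=28 take 27 → i++
[i=8,j=1] A[i]=28<=B[j]=28 take 28 → i++
[i=9,j=1] A done, take B[j]=28 → j++

i=9, j=2, merged so far=[1, 3, 9, 11, 15, 17, 18, 20, 27, 28, 28]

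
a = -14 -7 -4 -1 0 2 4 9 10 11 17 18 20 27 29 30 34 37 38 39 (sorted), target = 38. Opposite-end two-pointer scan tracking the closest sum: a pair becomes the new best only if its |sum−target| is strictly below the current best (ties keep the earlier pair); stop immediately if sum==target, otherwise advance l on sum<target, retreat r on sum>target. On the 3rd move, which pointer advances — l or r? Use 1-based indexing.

l

[1,20] -14+39=25 d=13 * → l++
[2,20] -7+39=32 d=6 * → l++
[3,20] -4+39=35 d=3 * → l++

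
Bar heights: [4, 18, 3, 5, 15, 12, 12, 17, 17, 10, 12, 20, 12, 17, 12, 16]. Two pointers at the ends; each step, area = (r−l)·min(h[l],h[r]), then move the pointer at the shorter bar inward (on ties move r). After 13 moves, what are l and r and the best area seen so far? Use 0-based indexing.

[0,15] min(4,16)*15=60 best=60 * → l++
[1,15] min(18,16)*14=224 best=224 * → r--
[1,14] min(18,12)*13=156 best=224 → r--
[1,13] min(18,17)*12=204 best=224 → r--
[1,12] min(18,12)*11=132 best=224 → r--
[1,11] min(18,20)*10=180 best=224 → l++
[2,11] min(3,20)*9=27 best=224 → l++
[3,11] min(5,20)*8=40 best=224 → l++
[4,11] min(15,20)*7=105 best=224 → l++
[5,11] min(12,20)*6=72 best=224 → l++
[6,11] min(12,20)*5=60 best=224 → l++
[7,11] min(17,20)*4=68 best=224 → l++
[8,11] min(17,20)*3=51 best=224 → l++

l=9, r=11, best area=224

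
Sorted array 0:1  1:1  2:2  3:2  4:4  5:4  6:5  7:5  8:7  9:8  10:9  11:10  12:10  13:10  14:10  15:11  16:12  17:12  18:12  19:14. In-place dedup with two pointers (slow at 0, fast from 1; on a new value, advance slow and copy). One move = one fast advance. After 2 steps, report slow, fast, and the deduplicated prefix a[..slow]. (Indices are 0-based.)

slow=1, fast=3, prefix=[1, 2]

(s=0,f=1) a[fast]=1=a[slow] dup → fast++
(s=0,f=2) a[fast]=2≠a[slow]=1 write a[1]=2 → slow++,fast++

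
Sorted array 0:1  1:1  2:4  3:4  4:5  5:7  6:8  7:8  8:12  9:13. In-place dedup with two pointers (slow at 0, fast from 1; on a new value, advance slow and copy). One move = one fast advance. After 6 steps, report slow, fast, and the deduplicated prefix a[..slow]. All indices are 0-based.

slow=4, fast=7, prefix=[1, 4, 5, 7, 8]

(s=0,f=1) a[fast]=1=a[slow] dup → fast++
(s=0,f=2) a[fast]=4≠a[slow]=1 write a[1]=4 → slow++,fast++
(s=1,f=3) a[fast]=4=a[slow] dup → fast++
(s=1,f=4) a[fast]=5≠a[slow]=4 write a[2]=5 → slow++,fast++
(s=2,f=5) a[fast]=7≠a[slow]=5 write a[3]=7 → slow++,fast++
(s=3,f=6) a[fast]=8≠a[slow]=7 write a[4]=8 → slow++,fast++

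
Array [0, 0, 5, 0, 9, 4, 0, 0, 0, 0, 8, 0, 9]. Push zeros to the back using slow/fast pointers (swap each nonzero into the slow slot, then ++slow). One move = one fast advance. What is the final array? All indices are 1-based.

[5, 9, 4, 8, 9, 0, 0, 0, 0, 0, 0, 0, 0]

(s=1,f=1) a[fast]=0 → fast++
(s=1,f=2) a[fast]=0 → fast++
(s=1,f=3) a[fast]=5≠0 swap→a[1]=5 → slow++,fast++
(s=2,f=4) a[fast]=0 → fast++
(s=2,f=5) a[fast]=9≠0 swap→a[2]=9 → slow++,fast++
(s=3,f=6) a[fast]=4≠0 swap→a[3]=4 → slow++,fast++
(s=4,f=7) a[fast]=0 → fast++
(s=4,f=8) a[fast]=0 → fast++
(s=4,f=9) a[fast]=0 → fast++
(s=4,f=10) a[fast]=0 → fast++
(s=4,f=11) a[fast]=8≠0 swap→a[4]=8 → slow++,fast++
(s=5,f=12) a[fast]=0 → fast++
(s=5,f=13) a[fast]=9≠0 swap→a[5]=9 → slow++,fast++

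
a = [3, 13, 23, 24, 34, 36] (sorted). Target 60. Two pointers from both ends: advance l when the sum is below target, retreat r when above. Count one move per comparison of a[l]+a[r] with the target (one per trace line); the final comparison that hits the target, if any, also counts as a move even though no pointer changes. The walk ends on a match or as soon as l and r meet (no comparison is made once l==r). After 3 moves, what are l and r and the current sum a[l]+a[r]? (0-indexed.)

l=3, r=5, sum=60

[0,5] 3+36=39 <60 → l++
[1,5] 13+36=49 <60 → l++
[2,5] 23+36=59 <60 → l++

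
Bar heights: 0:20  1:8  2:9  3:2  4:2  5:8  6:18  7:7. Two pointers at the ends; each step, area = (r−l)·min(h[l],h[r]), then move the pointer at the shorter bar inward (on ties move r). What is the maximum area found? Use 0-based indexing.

l=0 r=7: min(20,7)*7=49 best=49 *, r--
l=0 r=6: min(20,18)*6=108 best=108 *, r--
l=0 r=5: min(20,8)*5=40 best=108, r--
l=0 r=4: min(20,2)*4=8 best=108, r--
l=0 r=3: min(20,2)*3=6 best=108, r--
l=0 r=2: min(20,9)*2=18 best=108, r--
l=0 r=1: min(20,8)*1=8 best=108, r--

max area = 108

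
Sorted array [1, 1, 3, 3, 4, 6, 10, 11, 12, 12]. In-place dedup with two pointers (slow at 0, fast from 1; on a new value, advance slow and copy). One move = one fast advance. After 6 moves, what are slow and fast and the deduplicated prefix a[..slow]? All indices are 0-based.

(s=0,f=1) a[fast]=1=a[slow] dup → fast++
(s=0,f=2) a[fast]=3≠a[slow]=1 write a[1]=3 → slow++,fast++
(s=1,f=3) a[fast]=3=a[slow] dup → fast++
(s=1,f=4) a[fast]=4≠a[slow]=3 write a[2]=4 → slow++,fast++
(s=2,f=5) a[fast]=6≠a[slow]=4 write a[3]=6 → slow++,fast++
(s=3,f=6) a[fast]=10≠a[slow]=6 write a[4]=10 → slow++,fast++

slow=4, fast=7, prefix=[1, 3, 4, 6, 10]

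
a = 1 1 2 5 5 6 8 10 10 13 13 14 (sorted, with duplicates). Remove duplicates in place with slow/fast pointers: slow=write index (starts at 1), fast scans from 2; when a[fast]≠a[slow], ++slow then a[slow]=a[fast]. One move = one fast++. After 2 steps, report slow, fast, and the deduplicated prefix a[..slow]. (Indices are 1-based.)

slow=2, fast=4, prefix=[1, 2]

slow=1 fast=2: a[fast]=1=a[slow] dup, fast++
slow=1 fast=3: a[fast]=2≠a[slow]=1 write a[2]=2, slow++,fast++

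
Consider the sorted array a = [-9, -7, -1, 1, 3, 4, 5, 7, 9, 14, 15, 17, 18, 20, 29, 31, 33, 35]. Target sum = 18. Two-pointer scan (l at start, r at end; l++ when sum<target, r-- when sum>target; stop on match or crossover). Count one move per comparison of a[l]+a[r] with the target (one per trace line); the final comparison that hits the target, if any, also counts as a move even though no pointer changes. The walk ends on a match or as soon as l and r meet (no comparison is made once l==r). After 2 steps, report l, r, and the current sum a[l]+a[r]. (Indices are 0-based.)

l=0, r=15, sum=22

l=0 r=17: -9+35=26 >18, r--
l=0 r=16: -9+33=24 >18, r--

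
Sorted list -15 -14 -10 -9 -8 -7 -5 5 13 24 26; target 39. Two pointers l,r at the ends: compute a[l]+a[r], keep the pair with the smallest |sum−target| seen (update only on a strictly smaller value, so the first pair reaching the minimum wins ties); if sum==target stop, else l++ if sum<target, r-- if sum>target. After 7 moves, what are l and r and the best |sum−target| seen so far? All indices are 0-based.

[0,10] -15+26=11 d=28 * → l++
[1,10] -14+26=12 d=27 * → l++
[2,10] -10+26=16 d=23 * → l++
[3,10] -9+26=17 d=22 * → l++
[4,10] -8+26=18 d=21 * → l++
[5,10] -7+26=19 d=20 * → l++
[6,10] -5+26=21 d=18 * → l++

l=7, r=10, best |Δ|=18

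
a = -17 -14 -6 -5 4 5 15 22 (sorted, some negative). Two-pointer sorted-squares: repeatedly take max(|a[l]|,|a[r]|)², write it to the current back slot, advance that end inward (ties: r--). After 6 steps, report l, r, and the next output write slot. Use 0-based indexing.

l=0 r=7: |-17|<=|22| out[7]=484, r--
l=0 r=6: |-17|>|15| out[6]=289, l++
l=1 r=6: |-14|<=|15| out[5]=225, r--
l=1 r=5: |-14|>|5| out[4]=196, l++
l=2 r=5: |-6|>|5| out[3]=36, l++
l=3 r=5: |-5|<=|5| out[2]=25, r--

l=3, r=4, next write slot=1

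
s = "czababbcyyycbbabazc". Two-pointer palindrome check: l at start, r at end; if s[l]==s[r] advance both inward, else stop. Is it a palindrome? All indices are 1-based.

palindrome

l=1 r=19: 'c'=='c', l++,r--
l=2 r=18: 'z'=='z', l++,r--
l=3 r=17: 'a'=='a', l++,r--
l=4 r=16: 'b'=='b', l++,r--
l=5 r=15: 'a'=='a', l++,r--
l=6 r=14: 'b'=='b', l++,r--
l=7 r=13: 'b'=='b', l++,r--
l=8 r=12: 'c'=='c', l++,r--
l=9 r=11: 'y'=='y', l++,r--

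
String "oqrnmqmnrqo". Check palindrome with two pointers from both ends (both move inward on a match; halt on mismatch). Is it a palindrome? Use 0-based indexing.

palindrome

[0,10] 'o'=='o' → l++,r--
[1,9] 'q'=='q' → l++,r--
[2,8] 'r'=='r' → l++,r--
[3,7] 'n'=='n' → l++,r--
[4,6] 'm'=='m' → l++,r--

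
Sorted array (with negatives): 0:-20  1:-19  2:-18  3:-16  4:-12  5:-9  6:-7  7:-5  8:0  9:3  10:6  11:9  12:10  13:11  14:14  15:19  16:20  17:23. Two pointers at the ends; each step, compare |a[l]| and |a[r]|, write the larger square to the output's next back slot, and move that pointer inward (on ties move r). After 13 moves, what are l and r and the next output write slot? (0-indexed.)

l=0 r=17: |-20|<=|23| out[17]=529, r--
l=0 r=16: |-20|<=|20| out[16]=400, r--
l=0 r=15: |-20|>|19| out[15]=400, l++
l=1 r=15: |-19|<=|19| out[14]=361, r--
l=1 r=14: |-19|>|14| out[13]=361, l++
l=2 r=14: |-18|>|14| out[12]=324, l++
l=3 r=14: |-16|>|14| out[11]=256, l++
l=4 r=14: |-12|<=|14| out[10]=196, r--
l=4 r=13: |-12|>|11| out[9]=144, l++
l=5 r=13: |-9|<=|11| out[8]=121, r--
l=5 r=12: |-9|<=|10| out[7]=100, r--
l=5 r=11: |-9|<=|9| out[6]=81, r--
l=5 r=10: |-9|>|6| out[5]=81, l++

l=6, r=10, next write slot=4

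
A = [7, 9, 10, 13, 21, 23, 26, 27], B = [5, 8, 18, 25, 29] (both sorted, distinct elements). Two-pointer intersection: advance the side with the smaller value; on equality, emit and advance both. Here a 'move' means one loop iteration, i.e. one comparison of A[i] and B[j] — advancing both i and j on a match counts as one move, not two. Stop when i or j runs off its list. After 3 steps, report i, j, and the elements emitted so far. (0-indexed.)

i=0 j=0: 7>5, j++
i=0 j=1: 7<8, i++
i=1 j=1: 9>8, j++

i=1, j=2, emitted=[]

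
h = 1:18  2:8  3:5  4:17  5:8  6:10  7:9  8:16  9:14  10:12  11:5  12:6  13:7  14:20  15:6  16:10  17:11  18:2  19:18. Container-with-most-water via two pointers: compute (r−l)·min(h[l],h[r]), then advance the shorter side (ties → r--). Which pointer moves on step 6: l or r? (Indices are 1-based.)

l

[1,19] min(18,18)*18=324 best=324 * → r--
[1,18] min(18,2)*17=34 best=324 → r--
[1,17] min(18,11)*16=176 best=324 → r--
[1,16] min(18,10)*15=150 best=324 → r--
[1,15] min(18,6)*14=84 best=324 → r--
[1,14] min(18,20)*13=234 best=324 → l++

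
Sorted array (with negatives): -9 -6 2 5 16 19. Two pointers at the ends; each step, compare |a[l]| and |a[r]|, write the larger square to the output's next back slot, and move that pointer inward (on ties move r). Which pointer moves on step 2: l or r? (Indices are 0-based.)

r

[0,5] |-9|<=|19| out[5]=361 → r--
[0,4] |-9|<=|16| out[4]=256 → r--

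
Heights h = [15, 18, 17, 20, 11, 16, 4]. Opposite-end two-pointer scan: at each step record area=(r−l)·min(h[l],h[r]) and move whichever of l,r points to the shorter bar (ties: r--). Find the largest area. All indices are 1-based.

[1,7] min(15,4)*6=24 best=24 * → r--
[1,6] min(15,16)*5=75 best=75 * → l++
[2,6] min(18,16)*4=64 best=75 → r--
[2,5] min(18,11)*3=33 best=75 → r--
[2,4] min(18,20)*2=36 best=75 → l++
[3,4] min(17,20)*1=17 best=75 → l++

max area = 75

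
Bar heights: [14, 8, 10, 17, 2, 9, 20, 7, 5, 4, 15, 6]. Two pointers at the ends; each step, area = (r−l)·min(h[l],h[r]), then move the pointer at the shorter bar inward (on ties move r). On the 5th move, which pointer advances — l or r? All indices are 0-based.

r

l=0 r=11: min(14,6)*11=66 best=66 *, r--
l=0 r=10: min(14,15)*10=140 best=140 *, l++
l=1 r=10: min(8,15)*9=72 best=140, l++
l=2 r=10: min(10,15)*8=80 best=140, l++
l=3 r=10: min(17,15)*7=105 best=140, r--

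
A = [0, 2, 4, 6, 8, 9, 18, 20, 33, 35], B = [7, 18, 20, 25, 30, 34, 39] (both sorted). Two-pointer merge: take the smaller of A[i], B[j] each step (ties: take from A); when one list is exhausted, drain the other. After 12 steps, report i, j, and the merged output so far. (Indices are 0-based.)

i=8, j=4, merged so far=[0, 2, 4, 6, 7, 8, 9, 18, 18, 20, 20, 25]

[i=0,j=0] A[i]=0<=B[j]=7 take 0 → i++
[i=1,j=0] A[i]=2<=B[j]=7 take 2 → i++
[i=2,j=0] A[i]=4<=B[j]=7 take 4 → i++
[i=3,j=0] A[i]=6<=B[j]=7 take 6 → i++
[i=4,j=0] A[i]=8>B[j]=7 take 7 → j++
[i=4,j=1] A[i]=8<=B[j]=18 take 8 → i++
[i=5,j=1] A[i]=9<=B[j]=18 take 9 → i++
[i=6,j=1] A[i]=18<=B[j]=18 take 18 → i++
[i=7,j=1] A[i]=20>B[j]=18 take 18 → j++
[i=7,j=2] A[i]=20<=B[j]=20 take 20 → i++
[i=8,j=2] A[i]=33>B[j]=20 take 20 → j++
[i=8,j=3] A[i]=33>B[j]=25 take 25 → j++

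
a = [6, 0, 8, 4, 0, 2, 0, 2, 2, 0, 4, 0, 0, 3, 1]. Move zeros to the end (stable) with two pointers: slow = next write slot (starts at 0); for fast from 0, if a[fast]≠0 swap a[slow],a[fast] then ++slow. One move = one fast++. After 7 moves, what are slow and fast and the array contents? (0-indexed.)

slow=4, fast=7, a=[6, 8, 4, 2, 0, 0, 0, 2, 2, 0, 4, 0, 0, 3, 1]

(s=0,f=0) a[fast]=6≠0 swap→a[0]=6 → slow++,fast++
(s=1,f=1) a[fast]=0 → fast++
(s=1,f=2) a[fast]=8≠0 swap→a[1]=8 → slow++,fast++
(s=2,f=3) a[fast]=4≠0 swap→a[2]=4 → slow++,fast++
(s=3,f=4) a[fast]=0 → fast++
(s=3,f=5) a[fast]=2≠0 swap→a[3]=2 → slow++,fast++
(s=4,f=6) a[fast]=0 → fast++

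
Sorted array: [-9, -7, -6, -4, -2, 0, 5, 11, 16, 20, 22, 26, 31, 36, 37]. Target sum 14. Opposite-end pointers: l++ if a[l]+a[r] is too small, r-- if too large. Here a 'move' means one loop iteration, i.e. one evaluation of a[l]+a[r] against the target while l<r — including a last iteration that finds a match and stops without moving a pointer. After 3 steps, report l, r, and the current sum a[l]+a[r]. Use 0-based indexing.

l=0 r=14: -9+37=28 >14, r--
l=0 r=13: -9+36=27 >14, r--
l=0 r=12: -9+31=22 >14, r--

l=0, r=11, sum=17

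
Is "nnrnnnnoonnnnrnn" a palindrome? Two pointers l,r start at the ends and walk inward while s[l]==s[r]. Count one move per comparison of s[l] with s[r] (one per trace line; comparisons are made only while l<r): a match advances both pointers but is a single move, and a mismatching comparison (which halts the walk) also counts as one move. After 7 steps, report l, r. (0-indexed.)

[0,15] 'n'=='n' → l++,r--
[1,14] 'n'=='n' → l++,r--
[2,13] 'r'=='r' → l++,r--
[3,12] 'n'=='n' → l++,r--
[4,11] 'n'=='n' → l++,r--
[5,10] 'n'=='n' → l++,r--
[6,9] 'n'=='n' → l++,r--

l=7, r=8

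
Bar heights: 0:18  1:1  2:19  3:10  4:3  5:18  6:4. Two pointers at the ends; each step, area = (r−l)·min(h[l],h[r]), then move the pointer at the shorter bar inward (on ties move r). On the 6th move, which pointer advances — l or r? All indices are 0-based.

[0,6] min(18,4)*6=24 best=24 * → r--
[0,5] min(18,18)*5=90 best=90 * → r--
[0,4] min(18,3)*4=12 best=90 → r--
[0,3] min(18,10)*3=30 best=90 → r--
[0,2] min(18,19)*2=36 best=90 → l++
[1,2] min(1,19)*1=1 best=90 → l++

l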